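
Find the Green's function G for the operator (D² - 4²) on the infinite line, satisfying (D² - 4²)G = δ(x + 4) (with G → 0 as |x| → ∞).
-\frac{e^{-4|x + 4|}}{8}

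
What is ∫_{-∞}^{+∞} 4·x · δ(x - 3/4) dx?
3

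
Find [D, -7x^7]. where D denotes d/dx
- 49 x^{6}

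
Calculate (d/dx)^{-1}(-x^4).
- \frac{x^{5}}{5}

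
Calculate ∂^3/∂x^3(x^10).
720 x^{7}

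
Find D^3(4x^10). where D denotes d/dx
2880 x^{7}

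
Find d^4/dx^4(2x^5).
240 x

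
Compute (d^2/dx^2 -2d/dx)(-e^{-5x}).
- 35 e^{- 5 x}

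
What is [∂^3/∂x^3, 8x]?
24\frac{d^{2}}{dx^{2}}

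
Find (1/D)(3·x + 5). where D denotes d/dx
\frac{3 x^{2}}{2} + 5 x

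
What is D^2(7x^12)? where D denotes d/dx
924 x^{10}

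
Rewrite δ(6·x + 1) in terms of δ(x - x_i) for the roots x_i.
\frac{\delta(x + 1/6)}{6}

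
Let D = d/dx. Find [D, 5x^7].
35 x^{6}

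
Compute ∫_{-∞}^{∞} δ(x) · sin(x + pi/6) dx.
\frac{1}{2}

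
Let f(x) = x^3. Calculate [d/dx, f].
3 x^{2}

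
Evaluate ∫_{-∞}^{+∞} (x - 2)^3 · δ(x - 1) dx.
-1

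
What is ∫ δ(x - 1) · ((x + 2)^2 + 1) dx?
10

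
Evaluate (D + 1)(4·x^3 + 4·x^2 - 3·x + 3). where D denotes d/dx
x \left(4 x^{2} + 16 x + 5\right)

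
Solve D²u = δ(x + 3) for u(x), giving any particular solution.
\frac{|x + 3|}{2}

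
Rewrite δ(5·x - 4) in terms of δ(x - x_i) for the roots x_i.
\frac{\delta(x - 4/5)}{5}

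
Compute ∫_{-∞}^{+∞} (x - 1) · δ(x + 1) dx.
-2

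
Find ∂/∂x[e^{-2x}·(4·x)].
4 \left(1 - 2 x\right) e^{- 2 x}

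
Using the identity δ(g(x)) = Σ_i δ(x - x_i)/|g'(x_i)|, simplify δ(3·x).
\frac{\delta(x)}{3}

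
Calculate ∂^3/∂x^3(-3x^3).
-18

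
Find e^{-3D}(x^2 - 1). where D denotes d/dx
x^{2} - 6 x + 8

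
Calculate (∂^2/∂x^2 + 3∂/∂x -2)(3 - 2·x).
4 x - 12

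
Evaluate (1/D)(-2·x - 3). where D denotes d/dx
- x^{2} - 3 x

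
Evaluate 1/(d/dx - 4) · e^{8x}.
\frac{e^{8 x}}{4}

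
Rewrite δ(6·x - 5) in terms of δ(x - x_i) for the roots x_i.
\frac{\delta(x - 5/6)}{6}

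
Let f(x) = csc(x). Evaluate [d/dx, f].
- \cot{\left(x \right)} \csc{\left(x \right)}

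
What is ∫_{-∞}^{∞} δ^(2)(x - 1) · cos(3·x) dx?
- 9 \cos{\left(3 \right)}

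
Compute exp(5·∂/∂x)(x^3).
x^{3} + 15 x^{2} + 75 x + 125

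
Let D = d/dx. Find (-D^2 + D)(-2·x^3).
6 x \left(2 - x\right)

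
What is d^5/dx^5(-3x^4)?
0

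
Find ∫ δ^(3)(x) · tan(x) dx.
-2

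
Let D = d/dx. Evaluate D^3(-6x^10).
- 4320 x^{7}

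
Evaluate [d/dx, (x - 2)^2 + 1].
2 x - 4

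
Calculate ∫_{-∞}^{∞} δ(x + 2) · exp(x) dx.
e^{-2}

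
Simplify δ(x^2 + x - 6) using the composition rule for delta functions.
\frac{\delta(x - 2) + \delta(x + 3)}{5}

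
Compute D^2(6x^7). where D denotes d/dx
252 x^{5}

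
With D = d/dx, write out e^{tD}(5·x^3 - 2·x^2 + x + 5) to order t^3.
5 t^{3} + t^{2} \left(15 x - 2\right) + t \left(15 x^{2} - 4 x + 1\right) + 5 x^{3} - 2 x^{2} + x + 5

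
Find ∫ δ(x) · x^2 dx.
0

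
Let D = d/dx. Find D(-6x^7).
- 42 x^{6}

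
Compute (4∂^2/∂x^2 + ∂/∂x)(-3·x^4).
12 x^{2} \left(- x - 12\right)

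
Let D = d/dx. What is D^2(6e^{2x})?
24 e^{2 x}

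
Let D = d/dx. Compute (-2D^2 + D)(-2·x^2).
8 - 4 x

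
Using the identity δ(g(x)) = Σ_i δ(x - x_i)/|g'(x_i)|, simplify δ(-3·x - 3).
\frac{\delta(x + 1)}{3}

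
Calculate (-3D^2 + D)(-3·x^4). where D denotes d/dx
12 x^{2} \left(9 - x\right)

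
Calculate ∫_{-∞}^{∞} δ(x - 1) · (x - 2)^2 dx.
1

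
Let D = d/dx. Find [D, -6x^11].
- 66 x^{10}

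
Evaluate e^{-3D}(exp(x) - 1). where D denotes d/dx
e^{x - 3} - 1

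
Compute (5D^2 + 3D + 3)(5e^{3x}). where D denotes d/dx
285 e^{3 x}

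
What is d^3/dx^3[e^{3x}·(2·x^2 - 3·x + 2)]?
\left(54 x^{2} + 27 x + 9\right) e^{3 x}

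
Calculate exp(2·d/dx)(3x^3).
3 x^{3} + 18 x^{2} + 36 x + 24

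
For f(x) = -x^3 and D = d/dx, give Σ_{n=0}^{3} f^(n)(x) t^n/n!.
- t^{3} - 3 t^{2} x - 3 t x^{2} - x^{3}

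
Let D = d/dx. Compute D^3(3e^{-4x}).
- 192 e^{- 4 x}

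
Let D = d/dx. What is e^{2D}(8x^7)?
8 x^{7} + 112 x^{6} + 672 x^{5} + 2240 x^{4} + 4480 x^{3} + 5376 x^{2} + 3584 x + 1024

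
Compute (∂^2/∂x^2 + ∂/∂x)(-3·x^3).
9 x \left(- x - 2\right)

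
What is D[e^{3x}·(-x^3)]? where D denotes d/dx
3 x^{2} \left(- x - 1\right) e^{3 x}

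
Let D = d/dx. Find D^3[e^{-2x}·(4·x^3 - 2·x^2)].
16 \left(- 2 x^{3} + 10 x^{2} - 12 x + 3\right) e^{- 2 x}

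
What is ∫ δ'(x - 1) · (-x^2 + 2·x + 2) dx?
0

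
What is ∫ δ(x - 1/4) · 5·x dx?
\frac{5}{4}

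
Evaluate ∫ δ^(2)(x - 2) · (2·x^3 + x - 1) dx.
24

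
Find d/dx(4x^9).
36 x^{8}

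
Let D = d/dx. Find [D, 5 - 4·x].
-4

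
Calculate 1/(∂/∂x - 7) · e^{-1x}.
- \frac{e^{- x}}{8}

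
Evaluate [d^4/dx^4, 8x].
32\frac{d^{3}}{dx^{3}}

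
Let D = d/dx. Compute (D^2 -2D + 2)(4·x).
8 x - 8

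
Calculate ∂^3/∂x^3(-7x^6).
- 840 x^{3}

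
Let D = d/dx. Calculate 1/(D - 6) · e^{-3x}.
- \frac{e^{- 3 x}}{9}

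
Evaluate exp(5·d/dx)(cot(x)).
\cot{\left(x + 5 \right)}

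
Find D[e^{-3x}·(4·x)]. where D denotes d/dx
4 \left(1 - 3 x\right) e^{- 3 x}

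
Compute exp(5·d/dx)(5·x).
5 x + 25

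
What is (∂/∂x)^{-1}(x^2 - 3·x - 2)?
\frac{x^{3}}{3} - \frac{3 x^{2}}{2} - 2 x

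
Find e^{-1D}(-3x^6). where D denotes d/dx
- 3 x^{6} + 18 x^{5} - 45 x^{4} + 60 x^{3} - 45 x^{2} + 18 x - 3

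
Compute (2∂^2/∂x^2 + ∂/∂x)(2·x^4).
8 x^{2} \left(x + 6\right)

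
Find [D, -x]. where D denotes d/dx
-1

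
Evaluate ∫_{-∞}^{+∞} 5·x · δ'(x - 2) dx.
-5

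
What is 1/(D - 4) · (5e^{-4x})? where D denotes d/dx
- \frac{5 e^{- 4 x}}{8}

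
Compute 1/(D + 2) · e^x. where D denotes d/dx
\frac{e^{x}}{3}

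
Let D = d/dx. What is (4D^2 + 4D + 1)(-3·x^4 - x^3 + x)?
- 3 x^{4} - 49 x^{3} - 156 x^{2} - 23 x + 4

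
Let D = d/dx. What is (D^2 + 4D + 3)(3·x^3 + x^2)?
9 x^{3} + 39 x^{2} + 26 x + 2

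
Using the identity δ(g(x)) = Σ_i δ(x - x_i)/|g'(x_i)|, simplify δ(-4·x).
\frac{\delta(x)}{4}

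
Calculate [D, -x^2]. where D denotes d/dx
- 2 x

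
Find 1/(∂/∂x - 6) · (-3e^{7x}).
- 3 e^{7 x}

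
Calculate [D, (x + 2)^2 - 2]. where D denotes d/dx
2 x + 4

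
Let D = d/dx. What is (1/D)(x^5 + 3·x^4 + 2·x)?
\frac{x^{6}}{6} + \frac{3 x^{5}}{5} + x^{2}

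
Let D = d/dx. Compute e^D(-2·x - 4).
- 2 x - 6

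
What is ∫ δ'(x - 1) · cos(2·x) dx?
2 \sin{\left(2 \right)}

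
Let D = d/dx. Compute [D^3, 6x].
18D^{2}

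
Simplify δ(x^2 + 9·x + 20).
\frac{\delta(x + 4) + \delta(x + 5)}{1}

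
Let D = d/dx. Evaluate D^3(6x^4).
144 x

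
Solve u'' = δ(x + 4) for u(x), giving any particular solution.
\frac{|x + 4|}{2}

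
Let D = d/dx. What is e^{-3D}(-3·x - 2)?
7 - 3 x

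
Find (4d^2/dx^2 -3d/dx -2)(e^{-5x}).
113 e^{- 5 x}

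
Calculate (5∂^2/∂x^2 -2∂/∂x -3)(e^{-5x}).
132 e^{- 5 x}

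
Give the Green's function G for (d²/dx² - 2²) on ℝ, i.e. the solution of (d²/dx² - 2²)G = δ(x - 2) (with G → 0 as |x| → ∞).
-\frac{e^{-2|x - 2|}}{4}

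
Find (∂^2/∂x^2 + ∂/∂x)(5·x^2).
10 x + 10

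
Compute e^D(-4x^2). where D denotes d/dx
- 4 x^{2} - 8 x - 4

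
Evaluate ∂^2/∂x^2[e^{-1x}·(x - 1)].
\left(x - 3\right) e^{- x}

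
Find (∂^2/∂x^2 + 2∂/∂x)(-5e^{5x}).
- 175 e^{5 x}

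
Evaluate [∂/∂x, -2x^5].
- 10 x^{4}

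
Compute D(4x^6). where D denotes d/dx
24 x^{5}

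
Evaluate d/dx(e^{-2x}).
- 2 e^{- 2 x}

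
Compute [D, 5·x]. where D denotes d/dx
5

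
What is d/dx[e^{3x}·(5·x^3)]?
15 x^{2} \left(x + 1\right) e^{3 x}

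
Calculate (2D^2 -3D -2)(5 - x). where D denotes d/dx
2 x - 7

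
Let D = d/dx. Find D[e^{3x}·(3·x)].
\left(9 x + 3\right) e^{3 x}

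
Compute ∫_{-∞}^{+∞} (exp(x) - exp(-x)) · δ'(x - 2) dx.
- 2 \cosh{\left(2 \right)}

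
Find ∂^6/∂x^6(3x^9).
181440 x^{3}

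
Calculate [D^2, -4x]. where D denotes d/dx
-8D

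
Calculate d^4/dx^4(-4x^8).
- 6720 x^{4}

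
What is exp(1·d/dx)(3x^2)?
3 x^{2} + 6 x + 3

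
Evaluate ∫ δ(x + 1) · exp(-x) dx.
e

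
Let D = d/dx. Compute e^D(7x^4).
7 x^{4} + 28 x^{3} + 42 x^{2} + 28 x + 7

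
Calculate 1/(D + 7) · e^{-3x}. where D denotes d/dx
\frac{e^{- 3 x}}{4}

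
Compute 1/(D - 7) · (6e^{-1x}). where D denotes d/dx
- \frac{3 e^{- x}}{4}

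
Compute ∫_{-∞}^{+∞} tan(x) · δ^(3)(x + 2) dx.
- 6 \tan^{4}{\left(2 \right)} - 8 \tan^{2}{\left(2 \right)} - 2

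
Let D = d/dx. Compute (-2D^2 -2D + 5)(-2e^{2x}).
14 e^{2 x}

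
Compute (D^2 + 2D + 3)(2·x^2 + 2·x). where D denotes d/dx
6 x^{2} + 14 x + 8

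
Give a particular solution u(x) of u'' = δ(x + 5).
\frac{|x + 5|}{2}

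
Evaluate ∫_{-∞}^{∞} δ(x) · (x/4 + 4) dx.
4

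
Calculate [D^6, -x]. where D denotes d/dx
-6D^{5}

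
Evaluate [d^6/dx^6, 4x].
24\frac{d^{5}}{dx^{5}}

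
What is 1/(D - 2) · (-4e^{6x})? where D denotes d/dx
- e^{6 x}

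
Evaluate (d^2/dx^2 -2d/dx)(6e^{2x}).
0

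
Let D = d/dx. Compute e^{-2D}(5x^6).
5 x^{6} - 60 x^{5} + 300 x^{4} - 800 x^{3} + 1200 x^{2} - 960 x + 320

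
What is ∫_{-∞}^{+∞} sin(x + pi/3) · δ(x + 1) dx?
\cos{\left(\frac{\pi}{6} + 1 \right)}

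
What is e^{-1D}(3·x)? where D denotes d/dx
3 x - 3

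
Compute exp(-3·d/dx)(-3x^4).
- 3 x^{4} + 36 x^{3} - 162 x^{2} + 324 x - 243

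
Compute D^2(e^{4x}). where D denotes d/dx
16 e^{4 x}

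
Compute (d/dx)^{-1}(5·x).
\frac{5 x^{2}}{2}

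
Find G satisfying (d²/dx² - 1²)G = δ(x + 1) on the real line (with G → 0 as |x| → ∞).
-\frac{e^{-|x + 1|}}{2}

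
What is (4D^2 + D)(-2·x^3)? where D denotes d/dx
6 x \left(- x - 8\right)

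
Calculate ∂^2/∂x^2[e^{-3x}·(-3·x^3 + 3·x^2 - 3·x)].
3 \left(- 9 x^{3} + 27 x^{2} - 27 x + 8\right) e^{- 3 x}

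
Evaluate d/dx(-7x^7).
- 49 x^{6}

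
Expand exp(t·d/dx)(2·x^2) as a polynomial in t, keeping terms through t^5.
2 t^{2} + 4 t x + 2 x^{2}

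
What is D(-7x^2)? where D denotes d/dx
- 14 x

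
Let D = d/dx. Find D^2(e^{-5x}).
25 e^{- 5 x}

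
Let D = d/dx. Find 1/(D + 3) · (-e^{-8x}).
\frac{e^{- 8 x}}{5}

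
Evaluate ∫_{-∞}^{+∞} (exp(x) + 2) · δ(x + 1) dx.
e^{-1} + 2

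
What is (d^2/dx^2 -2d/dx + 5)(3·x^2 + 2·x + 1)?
15 x^{2} - 2 x + 7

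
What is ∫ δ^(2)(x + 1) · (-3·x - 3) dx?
0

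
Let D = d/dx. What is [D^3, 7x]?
21D^{2}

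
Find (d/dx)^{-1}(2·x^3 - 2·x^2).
\frac{x^{4}}{2} - \frac{2 x^{3}}{3}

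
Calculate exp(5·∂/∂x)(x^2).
x^{2} + 10 x + 25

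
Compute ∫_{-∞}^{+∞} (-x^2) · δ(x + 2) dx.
-4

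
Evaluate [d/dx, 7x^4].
28 x^{3}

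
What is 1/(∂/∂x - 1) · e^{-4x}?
- \frac{e^{- 4 x}}{5}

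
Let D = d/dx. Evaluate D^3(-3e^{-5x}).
375 e^{- 5 x}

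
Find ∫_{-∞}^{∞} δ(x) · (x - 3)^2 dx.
9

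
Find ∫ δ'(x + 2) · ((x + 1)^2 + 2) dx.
2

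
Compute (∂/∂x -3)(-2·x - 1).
6 x + 1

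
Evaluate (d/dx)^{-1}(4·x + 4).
2 x^{2} + 4 x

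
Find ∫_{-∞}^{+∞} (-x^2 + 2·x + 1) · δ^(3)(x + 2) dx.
0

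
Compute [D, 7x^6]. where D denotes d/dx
42 x^{5}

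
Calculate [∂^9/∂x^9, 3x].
27\frac{d^{8}}{dx^{8}}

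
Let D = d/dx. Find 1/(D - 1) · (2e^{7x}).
\frac{e^{7 x}}{3}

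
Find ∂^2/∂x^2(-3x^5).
- 60 x^{3}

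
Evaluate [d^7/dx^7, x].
7\frac{d^{6}}{dx^{6}}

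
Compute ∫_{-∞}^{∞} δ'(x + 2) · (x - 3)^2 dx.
10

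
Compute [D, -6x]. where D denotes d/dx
-6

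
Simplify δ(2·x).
\frac{\delta(x)}{2}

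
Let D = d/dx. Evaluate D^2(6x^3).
36 x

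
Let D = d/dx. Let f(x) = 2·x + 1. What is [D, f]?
2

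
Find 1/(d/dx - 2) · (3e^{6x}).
\frac{3 e^{6 x}}{4}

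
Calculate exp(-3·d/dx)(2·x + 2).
2 x - 4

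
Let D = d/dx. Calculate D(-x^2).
- 2 x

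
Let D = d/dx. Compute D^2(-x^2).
-2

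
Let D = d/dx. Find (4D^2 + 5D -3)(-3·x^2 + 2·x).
9 x^{2} - 36 x - 14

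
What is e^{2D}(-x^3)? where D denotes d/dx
- x^{3} - 6 x^{2} - 12 x - 8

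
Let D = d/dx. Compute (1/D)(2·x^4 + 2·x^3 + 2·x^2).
\frac{2 x^{5}}{5} + \frac{x^{4}}{2} + \frac{2 x^{3}}{3}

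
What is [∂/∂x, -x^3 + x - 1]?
1 - 3 x^{2}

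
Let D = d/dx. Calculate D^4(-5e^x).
- 5 e^{x}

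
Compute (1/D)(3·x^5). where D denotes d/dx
\frac{x^{6}}{2}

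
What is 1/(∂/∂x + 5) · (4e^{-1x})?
e^{- x}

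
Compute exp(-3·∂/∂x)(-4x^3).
- 4 x^{3} + 36 x^{2} - 108 x + 108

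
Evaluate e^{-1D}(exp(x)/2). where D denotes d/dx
\frac{e^{x - 1}}{2}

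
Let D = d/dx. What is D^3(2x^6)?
240 x^{3}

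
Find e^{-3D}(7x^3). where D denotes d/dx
7 x^{3} - 63 x^{2} + 189 x - 189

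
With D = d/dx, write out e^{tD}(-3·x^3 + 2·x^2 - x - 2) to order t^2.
- t^{2} \left(9 x - 2\right) - t \left(9 x^{2} - 4 x + 1\right) - 3 x^{3} + 2 x^{2} - x - 2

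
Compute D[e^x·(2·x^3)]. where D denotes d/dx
2 x^{2} \left(x + 3\right) e^{x}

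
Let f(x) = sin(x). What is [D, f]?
\cos{\left(x \right)}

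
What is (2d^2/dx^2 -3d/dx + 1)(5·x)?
5 x - 15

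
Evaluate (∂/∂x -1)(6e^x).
0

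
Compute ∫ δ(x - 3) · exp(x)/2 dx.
\frac{e^{3}}{2}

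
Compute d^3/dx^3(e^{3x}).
27 e^{3 x}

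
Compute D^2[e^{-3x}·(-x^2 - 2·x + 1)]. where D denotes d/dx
\left(- 9 x^{2} - 6 x + 19\right) e^{- 3 x}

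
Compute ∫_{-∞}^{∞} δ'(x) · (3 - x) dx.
1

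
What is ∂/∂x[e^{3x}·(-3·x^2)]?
3 x \left(- 3 x - 2\right) e^{3 x}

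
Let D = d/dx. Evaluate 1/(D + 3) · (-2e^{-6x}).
\frac{2 e^{- 6 x}}{3}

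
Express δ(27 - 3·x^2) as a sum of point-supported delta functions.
\frac{\delta(x - 3) + \delta(x + 3)}{18}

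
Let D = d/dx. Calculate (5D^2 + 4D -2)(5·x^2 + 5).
- 10 x^{2} + 40 x + 40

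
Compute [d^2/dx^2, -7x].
-14\frac{d}{dx}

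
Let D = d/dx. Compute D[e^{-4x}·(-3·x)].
3 \left(4 x - 1\right) e^{- 4 x}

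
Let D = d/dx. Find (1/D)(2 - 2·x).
- x^{2} + 2 x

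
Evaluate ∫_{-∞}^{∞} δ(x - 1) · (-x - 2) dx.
-3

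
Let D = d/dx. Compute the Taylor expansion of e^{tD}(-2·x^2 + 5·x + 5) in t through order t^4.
- 2 t^{2} - t \left(4 x - 5\right) - 2 x^{2} + 5 x + 5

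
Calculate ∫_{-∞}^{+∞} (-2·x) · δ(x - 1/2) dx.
-1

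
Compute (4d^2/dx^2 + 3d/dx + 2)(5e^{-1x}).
15 e^{- x}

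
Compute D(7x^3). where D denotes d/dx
21 x^{2}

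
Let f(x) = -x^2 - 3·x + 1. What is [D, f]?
- 2 x - 3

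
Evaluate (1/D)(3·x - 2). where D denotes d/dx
\frac{3 x^{2}}{2} - 2 x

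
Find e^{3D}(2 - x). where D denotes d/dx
- x - 1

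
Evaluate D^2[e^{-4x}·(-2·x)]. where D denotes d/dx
16 \left(1 - 2 x\right) e^{- 4 x}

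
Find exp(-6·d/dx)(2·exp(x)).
2 e^{x - 6}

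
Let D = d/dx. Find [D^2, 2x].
4D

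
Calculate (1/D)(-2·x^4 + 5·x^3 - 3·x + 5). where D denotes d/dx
- \frac{2 x^{5}}{5} + \frac{5 x^{4}}{4} - \frac{3 x^{2}}{2} + 5 x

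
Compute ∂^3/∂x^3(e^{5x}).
125 e^{5 x}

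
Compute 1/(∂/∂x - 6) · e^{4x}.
- \frac{e^{4 x}}{2}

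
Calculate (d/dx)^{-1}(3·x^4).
\frac{3 x^{5}}{5}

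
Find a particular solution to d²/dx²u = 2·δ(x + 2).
|x + 2|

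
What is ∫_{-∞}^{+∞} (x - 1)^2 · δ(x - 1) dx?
0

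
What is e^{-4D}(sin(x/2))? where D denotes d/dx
\sin{\left(\frac{x}{2} - 2 \right)}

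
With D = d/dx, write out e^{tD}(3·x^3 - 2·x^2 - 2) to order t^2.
t^{2} \left(9 x - 2\right) + t x \left(9 x - 4\right) + 3 x^{3} - 2 x^{2} - 2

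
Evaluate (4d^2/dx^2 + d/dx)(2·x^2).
4 x + 16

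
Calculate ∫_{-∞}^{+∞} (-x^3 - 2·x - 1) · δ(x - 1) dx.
-4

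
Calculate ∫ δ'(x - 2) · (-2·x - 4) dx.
2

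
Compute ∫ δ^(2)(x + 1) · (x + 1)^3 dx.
0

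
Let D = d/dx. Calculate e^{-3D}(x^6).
x^{6} - 18 x^{5} + 135 x^{4} - 540 x^{3} + 1215 x^{2} - 1458 x + 729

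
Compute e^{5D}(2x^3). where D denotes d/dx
2 x^{3} + 30 x^{2} + 150 x + 250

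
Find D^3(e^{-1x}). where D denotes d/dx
- e^{- x}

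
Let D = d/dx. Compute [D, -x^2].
- 2 x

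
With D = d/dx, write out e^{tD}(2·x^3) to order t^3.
2 t^{3} + 6 t^{2} x + 6 t x^{2} + 2 x^{3}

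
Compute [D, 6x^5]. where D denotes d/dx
30 x^{4}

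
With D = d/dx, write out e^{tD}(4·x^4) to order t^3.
4 x \left(4 t^{3} + 6 t^{2} x + 4 t x^{2} + x^{3}\right)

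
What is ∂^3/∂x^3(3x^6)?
360 x^{3}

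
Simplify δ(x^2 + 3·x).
\frac{\delta(x + 3) + \delta(x)}{3}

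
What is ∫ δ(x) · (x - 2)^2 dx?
4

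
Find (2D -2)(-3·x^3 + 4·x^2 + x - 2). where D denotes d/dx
6 x^{3} - 26 x^{2} + 14 x + 6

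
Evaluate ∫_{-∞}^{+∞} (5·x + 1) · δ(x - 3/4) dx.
\frac{19}{4}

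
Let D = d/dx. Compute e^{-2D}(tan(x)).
\tan{\left(x - 2 \right)}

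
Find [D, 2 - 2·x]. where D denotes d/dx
-2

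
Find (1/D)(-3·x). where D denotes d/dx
- \frac{3 x^{2}}{2}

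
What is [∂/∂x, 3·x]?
3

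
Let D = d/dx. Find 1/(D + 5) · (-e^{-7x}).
\frac{e^{- 7 x}}{2}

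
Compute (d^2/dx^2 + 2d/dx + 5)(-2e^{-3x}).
- 16 e^{- 3 x}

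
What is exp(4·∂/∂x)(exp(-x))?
e^{- x - 4}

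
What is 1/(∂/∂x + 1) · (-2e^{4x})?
- \frac{2 e^{4 x}}{5}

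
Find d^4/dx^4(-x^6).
- 360 x^{2}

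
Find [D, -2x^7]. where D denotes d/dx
- 14 x^{6}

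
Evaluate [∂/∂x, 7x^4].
28 x^{3}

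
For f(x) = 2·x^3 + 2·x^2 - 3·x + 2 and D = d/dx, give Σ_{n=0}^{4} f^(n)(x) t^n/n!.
2 t^{3} + t^{2} \left(6 x + 2\right) + t \left(6 x^{2} + 4 x - 3\right) + 2 x^{3} + 2 x^{2} - 3 x + 2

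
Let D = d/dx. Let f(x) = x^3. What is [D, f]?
3 x^{2}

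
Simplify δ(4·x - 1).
\frac{\delta(x - 1/4)}{4}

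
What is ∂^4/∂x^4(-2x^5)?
- 240 x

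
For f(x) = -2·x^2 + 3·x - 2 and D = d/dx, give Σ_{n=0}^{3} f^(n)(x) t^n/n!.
- 2 t^{2} - t \left(4 x - 3\right) - 2 x^{2} + 3 x - 2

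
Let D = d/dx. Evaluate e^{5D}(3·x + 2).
3 x + 17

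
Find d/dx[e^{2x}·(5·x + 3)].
\left(10 x + 11\right) e^{2 x}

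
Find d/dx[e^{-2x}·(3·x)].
3 \left(1 - 2 x\right) e^{- 2 x}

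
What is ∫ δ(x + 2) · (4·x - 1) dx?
-9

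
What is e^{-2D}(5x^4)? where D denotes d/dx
5 x^{4} - 40 x^{3} + 120 x^{2} - 160 x + 80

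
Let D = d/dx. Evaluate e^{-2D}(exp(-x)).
e^{2 - x}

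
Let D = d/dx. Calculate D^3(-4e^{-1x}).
4 e^{- x}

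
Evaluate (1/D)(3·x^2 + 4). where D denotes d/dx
x^{3} + 4 x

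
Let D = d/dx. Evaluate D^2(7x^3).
42 x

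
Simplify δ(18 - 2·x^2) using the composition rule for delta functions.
\frac{\delta(x - 3) + \delta(x + 3)}{12}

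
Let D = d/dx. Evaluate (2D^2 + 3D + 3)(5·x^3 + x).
15 x^{3} + 45 x^{2} + 63 x + 3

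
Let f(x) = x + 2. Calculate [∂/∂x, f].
1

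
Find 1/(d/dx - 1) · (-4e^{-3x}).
e^{- 3 x}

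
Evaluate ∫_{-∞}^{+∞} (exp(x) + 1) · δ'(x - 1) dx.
- e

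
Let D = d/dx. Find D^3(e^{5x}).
125 e^{5 x}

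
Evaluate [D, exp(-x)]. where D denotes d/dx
- e^{- x}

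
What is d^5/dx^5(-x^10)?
- 30240 x^{5}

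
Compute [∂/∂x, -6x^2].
- 12 x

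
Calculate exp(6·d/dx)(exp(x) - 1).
e^{x + 6} - 1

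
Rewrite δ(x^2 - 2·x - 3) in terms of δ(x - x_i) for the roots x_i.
\frac{\delta(x + 1) + \delta(x - 3)}{4}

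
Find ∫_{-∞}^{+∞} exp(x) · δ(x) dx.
1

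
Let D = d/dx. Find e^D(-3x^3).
- 3 x^{3} - 9 x^{2} - 9 x - 3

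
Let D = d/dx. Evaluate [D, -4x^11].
- 44 x^{10}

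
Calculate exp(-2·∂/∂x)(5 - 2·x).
9 - 2 x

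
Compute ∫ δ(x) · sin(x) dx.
0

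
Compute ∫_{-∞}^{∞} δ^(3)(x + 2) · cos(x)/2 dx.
\frac{\sin{\left(2 \right)}}{2}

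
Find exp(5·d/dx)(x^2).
x^{2} + 10 x + 25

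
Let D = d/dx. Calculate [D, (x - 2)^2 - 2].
2 x - 4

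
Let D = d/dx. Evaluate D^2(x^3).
6 x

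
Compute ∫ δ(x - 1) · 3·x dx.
3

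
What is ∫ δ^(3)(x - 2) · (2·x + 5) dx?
0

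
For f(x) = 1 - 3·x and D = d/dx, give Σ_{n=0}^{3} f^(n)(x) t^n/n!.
- 3 t - 3 x + 1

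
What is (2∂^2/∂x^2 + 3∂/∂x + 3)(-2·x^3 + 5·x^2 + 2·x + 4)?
- 6 x^{3} - 3 x^{2} + 12 x + 38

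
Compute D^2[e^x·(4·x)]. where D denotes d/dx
4 \left(x + 2\right) e^{x}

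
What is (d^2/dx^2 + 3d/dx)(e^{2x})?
10 e^{2 x}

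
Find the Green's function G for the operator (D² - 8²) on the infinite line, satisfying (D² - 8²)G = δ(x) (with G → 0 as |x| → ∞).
-\frac{e^{-8|x|}}{16}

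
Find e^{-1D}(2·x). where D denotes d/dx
2 x - 2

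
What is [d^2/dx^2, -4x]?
-8\frac{d}{dx}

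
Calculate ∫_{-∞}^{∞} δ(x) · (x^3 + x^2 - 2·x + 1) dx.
1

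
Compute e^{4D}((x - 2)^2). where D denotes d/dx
x^{2} + 4 x + 4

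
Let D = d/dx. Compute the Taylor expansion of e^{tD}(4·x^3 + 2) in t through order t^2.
12 t^{2} x + 12 t x^{2} + 4 x^{3} + 2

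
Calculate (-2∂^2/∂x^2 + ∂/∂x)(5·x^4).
20 x^{2} \left(x - 6\right)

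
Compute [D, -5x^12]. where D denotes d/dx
- 60 x^{11}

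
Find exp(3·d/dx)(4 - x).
1 - x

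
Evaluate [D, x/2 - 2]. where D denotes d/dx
\frac{1}{2}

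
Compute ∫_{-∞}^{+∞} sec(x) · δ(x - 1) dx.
\sec{\left(1 \right)}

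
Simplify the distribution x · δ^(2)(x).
-2\delta'(x)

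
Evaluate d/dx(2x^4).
8 x^{3}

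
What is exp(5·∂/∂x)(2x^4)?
2 x^{4} + 40 x^{3} + 300 x^{2} + 1000 x + 1250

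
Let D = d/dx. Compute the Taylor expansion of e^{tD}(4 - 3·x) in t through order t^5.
- 3 t - 3 x + 4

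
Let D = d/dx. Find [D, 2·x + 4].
2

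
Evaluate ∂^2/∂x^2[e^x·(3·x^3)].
3 x \left(x^{2} + 6 x + 6\right) e^{x}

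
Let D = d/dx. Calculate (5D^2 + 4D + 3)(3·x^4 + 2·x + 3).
9 x^{4} + 48 x^{3} + 180 x^{2} + 6 x + 17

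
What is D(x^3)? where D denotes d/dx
3 x^{2}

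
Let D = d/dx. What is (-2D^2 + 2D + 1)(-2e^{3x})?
22 e^{3 x}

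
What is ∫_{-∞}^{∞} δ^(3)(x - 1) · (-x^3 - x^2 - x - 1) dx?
6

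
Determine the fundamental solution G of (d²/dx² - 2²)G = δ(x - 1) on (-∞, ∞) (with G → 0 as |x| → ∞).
-\frac{e^{-2|x - 1|}}{4}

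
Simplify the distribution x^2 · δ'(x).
0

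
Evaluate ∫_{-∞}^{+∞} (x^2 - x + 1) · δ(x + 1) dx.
3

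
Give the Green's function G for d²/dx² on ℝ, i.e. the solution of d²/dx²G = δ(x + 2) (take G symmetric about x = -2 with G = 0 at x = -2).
\frac{|x + 2|}{2}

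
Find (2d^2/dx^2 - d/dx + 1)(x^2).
x^{2} - 2 x + 4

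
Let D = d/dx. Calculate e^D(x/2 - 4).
\frac{x}{2} - \frac{7}{2}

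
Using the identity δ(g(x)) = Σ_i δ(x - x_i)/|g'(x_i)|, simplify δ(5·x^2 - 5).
\frac{\delta(x - 1) + \delta(x + 1)}{10}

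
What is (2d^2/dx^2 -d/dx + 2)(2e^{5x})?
94 e^{5 x}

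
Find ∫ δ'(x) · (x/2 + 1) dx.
- \frac{1}{2}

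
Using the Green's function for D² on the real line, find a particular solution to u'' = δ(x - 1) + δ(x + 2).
\frac{|x - 1|}{2} + \frac{|x + 2|}{2}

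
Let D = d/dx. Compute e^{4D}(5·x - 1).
5 x + 19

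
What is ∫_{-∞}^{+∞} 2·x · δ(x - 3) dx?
6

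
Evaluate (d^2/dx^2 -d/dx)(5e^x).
0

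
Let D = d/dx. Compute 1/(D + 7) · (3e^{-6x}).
3 e^{- 6 x}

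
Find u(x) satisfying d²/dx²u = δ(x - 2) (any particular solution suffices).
\frac{|x - 2|}{2}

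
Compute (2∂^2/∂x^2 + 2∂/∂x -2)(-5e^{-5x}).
- 190 e^{- 5 x}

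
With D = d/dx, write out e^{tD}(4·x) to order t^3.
4 t + 4 x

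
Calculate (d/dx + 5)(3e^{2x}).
21 e^{2 x}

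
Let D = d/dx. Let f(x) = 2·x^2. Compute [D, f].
4 x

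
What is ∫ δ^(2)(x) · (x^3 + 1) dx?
0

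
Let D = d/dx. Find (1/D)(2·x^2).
\frac{2 x^{3}}{3}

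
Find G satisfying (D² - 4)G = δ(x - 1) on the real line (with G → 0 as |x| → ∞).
-\frac{e^{-2|x - 1|}}{4}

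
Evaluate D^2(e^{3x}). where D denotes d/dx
9 e^{3 x}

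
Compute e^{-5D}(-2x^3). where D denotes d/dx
- 2 x^{3} + 30 x^{2} - 150 x + 250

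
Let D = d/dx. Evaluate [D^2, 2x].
4D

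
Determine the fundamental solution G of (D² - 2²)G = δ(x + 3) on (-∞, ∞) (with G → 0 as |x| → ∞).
-\frac{e^{-2|x + 3|}}{4}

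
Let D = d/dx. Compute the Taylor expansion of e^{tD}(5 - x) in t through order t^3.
- t - x + 5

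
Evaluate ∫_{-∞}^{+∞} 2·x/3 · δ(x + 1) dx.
- \frac{2}{3}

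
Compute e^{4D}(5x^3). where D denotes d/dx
5 x^{3} + 60 x^{2} + 240 x + 320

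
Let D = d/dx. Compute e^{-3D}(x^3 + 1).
x^{3} - 9 x^{2} + 27 x - 26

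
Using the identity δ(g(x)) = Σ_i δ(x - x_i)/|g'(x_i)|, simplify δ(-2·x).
\frac{\delta(x)}{2}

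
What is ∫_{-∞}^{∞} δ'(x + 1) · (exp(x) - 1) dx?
- \frac{1}{e}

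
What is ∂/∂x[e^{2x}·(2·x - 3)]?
4 \left(x - 1\right) e^{2 x}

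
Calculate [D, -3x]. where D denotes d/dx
-3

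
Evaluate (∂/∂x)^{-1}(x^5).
\frac{x^{6}}{6}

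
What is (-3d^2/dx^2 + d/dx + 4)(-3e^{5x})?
198 e^{5 x}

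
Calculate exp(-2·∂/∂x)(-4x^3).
- 4 x^{3} + 24 x^{2} - 48 x + 32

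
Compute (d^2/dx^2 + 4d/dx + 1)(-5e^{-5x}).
- 30 e^{- 5 x}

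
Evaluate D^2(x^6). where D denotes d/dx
30 x^{4}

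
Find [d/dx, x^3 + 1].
3 x^{2}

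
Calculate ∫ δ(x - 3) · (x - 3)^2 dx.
0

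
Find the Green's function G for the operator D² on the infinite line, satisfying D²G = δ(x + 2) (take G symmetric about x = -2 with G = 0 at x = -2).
\frac{|x + 2|}{2}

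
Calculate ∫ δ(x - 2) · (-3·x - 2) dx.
-8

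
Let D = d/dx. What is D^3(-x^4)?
- 24 x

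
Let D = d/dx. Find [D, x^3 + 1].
3 x^{2}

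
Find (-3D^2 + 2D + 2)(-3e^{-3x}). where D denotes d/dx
93 e^{- 3 x}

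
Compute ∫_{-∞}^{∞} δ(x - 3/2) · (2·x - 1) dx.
2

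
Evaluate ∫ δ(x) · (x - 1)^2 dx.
1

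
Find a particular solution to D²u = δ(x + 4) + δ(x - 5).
\frac{|x + 4|}{2} + \frac{|x - 5|}{2}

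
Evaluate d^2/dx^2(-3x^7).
- 126 x^{5}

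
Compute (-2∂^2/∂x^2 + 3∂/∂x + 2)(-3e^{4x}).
54 e^{4 x}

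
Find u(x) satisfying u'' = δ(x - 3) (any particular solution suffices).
\frac{|x - 3|}{2}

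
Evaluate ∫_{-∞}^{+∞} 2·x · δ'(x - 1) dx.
-2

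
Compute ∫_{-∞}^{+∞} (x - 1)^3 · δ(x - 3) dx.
8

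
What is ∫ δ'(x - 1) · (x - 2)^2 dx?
2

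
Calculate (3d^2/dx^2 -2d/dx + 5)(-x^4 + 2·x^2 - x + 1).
- 5 x^{4} + 8 x^{3} - 26 x^{2} - 13 x + 19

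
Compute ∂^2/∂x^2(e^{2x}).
4 e^{2 x}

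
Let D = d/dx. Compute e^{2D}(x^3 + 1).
x^{3} + 6 x^{2} + 12 x + 9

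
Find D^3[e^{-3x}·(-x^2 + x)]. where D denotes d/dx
9 \left(3 x^{2} - 9 x + 5\right) e^{- 3 x}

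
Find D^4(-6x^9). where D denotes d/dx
- 18144 x^{5}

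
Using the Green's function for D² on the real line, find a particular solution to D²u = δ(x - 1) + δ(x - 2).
\frac{|x - 1|}{2} + \frac{|x - 2|}{2}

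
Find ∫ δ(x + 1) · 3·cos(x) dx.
3 \cos{\left(1 \right)}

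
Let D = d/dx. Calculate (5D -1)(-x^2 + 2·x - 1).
x^{2} - 12 x + 11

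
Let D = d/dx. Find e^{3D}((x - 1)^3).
x^{3} + 6 x^{2} + 12 x + 8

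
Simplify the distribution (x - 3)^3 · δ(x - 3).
0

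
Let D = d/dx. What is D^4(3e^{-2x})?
48 e^{- 2 x}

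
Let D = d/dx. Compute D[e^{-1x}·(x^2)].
x \left(2 - x\right) e^{- x}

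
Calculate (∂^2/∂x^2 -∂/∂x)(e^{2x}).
2 e^{2 x}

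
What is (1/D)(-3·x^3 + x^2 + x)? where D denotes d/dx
- \frac{3 x^{4}}{4} + \frac{x^{3}}{3} + \frac{x^{2}}{2}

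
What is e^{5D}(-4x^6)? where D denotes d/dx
- 4 x^{6} - 120 x^{5} - 1500 x^{4} - 10000 x^{3} - 37500 x^{2} - 75000 x - 62500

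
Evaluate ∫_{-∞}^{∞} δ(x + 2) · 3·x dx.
-6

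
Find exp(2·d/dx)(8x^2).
8 x^{2} + 32 x + 32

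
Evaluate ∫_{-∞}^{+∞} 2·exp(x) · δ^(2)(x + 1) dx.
\frac{2}{e}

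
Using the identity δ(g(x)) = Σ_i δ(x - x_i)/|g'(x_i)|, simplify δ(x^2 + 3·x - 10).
\frac{\delta(x - 2) + \delta(x + 5)}{7}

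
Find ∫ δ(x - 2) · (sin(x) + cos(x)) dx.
\cos{\left(2 \right)} + \sin{\left(2 \right)}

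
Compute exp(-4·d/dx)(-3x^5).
- 3 x^{5} + 60 x^{4} - 480 x^{3} + 1920 x^{2} - 3840 x + 3072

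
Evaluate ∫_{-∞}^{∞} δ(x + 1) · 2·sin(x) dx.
- 2 \sin{\left(1 \right)}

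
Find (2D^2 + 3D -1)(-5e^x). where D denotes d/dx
- 20 e^{x}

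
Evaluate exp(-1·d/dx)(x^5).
x^{5} - 5 x^{4} + 10 x^{3} - 10 x^{2} + 5 x - 1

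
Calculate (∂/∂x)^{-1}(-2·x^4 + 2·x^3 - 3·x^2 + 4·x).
- \frac{2 x^{5}}{5} + \frac{x^{4}}{2} - x^{3} + 2 x^{2}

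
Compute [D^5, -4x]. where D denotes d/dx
-20D^{4}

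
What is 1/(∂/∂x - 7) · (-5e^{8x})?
- 5 e^{8 x}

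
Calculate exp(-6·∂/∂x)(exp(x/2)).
e^{\frac{x}{2} - 3}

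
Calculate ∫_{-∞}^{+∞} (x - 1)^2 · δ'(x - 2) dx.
-2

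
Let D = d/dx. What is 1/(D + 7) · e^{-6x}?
e^{- 6 x}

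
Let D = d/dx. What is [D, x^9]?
9 x^{8}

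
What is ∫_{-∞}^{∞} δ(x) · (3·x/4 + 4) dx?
4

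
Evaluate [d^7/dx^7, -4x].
-28\frac{d^{6}}{dx^{6}}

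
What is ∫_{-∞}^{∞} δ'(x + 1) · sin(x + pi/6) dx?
- \sin{\left(1 + \frac{\pi}{3} \right)}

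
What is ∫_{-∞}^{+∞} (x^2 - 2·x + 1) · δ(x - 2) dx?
1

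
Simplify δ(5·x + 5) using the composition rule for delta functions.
\frac{\delta(x + 1)}{5}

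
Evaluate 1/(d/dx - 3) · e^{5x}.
\frac{e^{5 x}}{2}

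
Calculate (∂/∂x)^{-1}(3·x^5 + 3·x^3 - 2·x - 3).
\frac{x^{6}}{2} + \frac{3 x^{4}}{4} - x^{2} - 3 x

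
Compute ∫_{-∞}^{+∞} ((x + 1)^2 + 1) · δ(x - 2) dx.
10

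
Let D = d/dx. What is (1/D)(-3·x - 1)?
- \frac{3 x^{2}}{2} - x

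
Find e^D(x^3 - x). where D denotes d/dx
x \left(x^{2} + 3 x + 2\right)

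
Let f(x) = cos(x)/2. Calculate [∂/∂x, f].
- \frac{\sin{\left(x \right)}}{2}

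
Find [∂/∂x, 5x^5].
25 x^{4}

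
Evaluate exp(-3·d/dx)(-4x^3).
- 4 x^{3} + 36 x^{2} - 108 x + 108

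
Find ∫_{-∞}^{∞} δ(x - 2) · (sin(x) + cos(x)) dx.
\cos{\left(2 \right)} + \sin{\left(2 \right)}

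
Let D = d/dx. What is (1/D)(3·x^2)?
x^{3}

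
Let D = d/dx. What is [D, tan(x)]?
\frac{1}{\cos^{2}{\left(x \right)}}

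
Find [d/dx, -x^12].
- 12 x^{11}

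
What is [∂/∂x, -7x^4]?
- 28 x^{3}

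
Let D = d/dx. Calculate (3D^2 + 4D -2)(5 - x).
2 x - 14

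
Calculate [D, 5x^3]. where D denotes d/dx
15 x^{2}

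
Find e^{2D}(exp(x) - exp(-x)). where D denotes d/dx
2 \sinh{\left(x + 2 \right)}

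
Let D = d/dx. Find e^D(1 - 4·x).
- 4 x - 3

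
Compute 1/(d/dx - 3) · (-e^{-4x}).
\frac{e^{- 4 x}}{7}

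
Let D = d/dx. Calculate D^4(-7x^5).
- 840 x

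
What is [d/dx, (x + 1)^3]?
3 \left(x + 1\right)^{2}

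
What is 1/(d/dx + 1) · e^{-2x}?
- e^{- 2 x}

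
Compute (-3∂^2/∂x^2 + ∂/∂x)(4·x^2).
8 x - 24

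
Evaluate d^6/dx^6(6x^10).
907200 x^{4}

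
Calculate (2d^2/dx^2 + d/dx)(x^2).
2 x + 4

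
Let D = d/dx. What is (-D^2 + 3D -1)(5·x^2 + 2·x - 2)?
- 5 x^{2} + 28 x - 2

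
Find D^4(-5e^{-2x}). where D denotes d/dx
- 80 e^{- 2 x}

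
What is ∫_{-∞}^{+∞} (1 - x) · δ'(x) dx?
1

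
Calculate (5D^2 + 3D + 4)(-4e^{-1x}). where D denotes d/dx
- 24 e^{- x}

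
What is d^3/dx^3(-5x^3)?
-30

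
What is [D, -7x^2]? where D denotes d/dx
- 14 x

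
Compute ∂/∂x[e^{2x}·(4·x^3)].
x^{2} \left(8 x + 12\right) e^{2 x}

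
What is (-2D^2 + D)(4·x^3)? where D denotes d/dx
12 x \left(x - 4\right)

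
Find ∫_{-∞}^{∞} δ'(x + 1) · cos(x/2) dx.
- \frac{\sin{\left(\frac{1}{2} \right)}}{2}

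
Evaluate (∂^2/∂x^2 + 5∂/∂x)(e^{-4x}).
- 4 e^{- 4 x}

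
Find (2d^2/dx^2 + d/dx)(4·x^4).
16 x^{2} \left(x + 6\right)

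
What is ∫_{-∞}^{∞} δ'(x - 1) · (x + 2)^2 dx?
-6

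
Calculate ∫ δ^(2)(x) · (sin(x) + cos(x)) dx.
-1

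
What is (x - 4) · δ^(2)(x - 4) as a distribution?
-2\delta'(x - 4)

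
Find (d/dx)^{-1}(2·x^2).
\frac{2 x^{3}}{3}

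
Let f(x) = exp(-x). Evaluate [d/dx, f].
- e^{- x}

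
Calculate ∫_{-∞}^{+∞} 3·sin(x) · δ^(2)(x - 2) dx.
- 3 \sin{\left(2 \right)}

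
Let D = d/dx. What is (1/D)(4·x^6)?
\frac{4 x^{7}}{7}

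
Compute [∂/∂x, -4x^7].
- 28 x^{6}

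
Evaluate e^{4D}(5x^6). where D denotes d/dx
5 x^{6} + 120 x^{5} + 1200 x^{4} + 6400 x^{3} + 19200 x^{2} + 30720 x + 20480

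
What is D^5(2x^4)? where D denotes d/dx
0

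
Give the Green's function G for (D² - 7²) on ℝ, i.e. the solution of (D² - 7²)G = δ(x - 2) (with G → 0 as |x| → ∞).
-\frac{e^{-7|x - 2|}}{14}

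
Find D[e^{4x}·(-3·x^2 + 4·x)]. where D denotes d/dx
\left(- 12 x^{2} + 10 x + 4\right) e^{4 x}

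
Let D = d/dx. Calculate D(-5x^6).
- 30 x^{5}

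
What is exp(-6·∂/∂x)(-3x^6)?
- 3 x^{6} + 108 x^{5} - 1620 x^{4} + 12960 x^{3} - 58320 x^{2} + 139968 x - 139968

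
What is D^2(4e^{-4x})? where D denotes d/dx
64 e^{- 4 x}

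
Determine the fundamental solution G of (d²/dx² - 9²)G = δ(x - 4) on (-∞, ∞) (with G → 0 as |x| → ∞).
-\frac{e^{-9|x - 4|}}{18}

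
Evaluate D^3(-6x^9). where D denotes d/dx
- 3024 x^{6}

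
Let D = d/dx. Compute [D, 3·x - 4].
3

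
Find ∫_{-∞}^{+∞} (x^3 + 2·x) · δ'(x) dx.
-2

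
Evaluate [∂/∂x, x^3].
3 x^{2}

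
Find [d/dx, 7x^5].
35 x^{4}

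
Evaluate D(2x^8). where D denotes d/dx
16 x^{7}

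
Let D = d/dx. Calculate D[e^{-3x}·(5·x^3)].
15 x^{2} \left(1 - x\right) e^{- 3 x}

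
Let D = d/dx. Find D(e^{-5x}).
- 5 e^{- 5 x}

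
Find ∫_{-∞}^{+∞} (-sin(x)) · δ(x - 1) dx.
- \sin{\left(1 \right)}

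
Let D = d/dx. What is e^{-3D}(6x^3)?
6 x^{3} - 54 x^{2} + 162 x - 162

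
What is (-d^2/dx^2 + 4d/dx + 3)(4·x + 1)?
12 x + 19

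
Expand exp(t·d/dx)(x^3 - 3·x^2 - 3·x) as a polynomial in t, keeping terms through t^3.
t^{3} + 3 t^{2} \left(x - 1\right) - 3 t \left(- x^{2} + 2 x + 1\right) + x^{3} - 3 x^{2} - 3 x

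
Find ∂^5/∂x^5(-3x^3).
0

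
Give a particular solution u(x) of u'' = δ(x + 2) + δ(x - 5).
\frac{|x + 2|}{2} + \frac{|x - 5|}{2}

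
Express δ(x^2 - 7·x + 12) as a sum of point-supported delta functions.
\frac{\delta(x - 4) + \delta(x - 3)}{1}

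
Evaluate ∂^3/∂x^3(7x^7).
1470 x^{4}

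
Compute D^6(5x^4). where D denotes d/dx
0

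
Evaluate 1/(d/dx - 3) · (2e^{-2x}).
- \frac{2 e^{- 2 x}}{5}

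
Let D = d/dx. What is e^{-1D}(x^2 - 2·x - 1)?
x^{2} - 4 x + 2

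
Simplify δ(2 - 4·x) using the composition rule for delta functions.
\frac{\delta(x - 1/2)}{4}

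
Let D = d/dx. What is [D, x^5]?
5 x^{4}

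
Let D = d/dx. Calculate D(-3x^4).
- 12 x^{3}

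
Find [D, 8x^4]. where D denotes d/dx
32 x^{3}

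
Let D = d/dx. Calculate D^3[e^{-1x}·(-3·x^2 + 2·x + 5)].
\left(3 x^{2} - 20 x + 19\right) e^{- x}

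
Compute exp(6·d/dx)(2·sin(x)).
2 \sin{\left(x + 6 \right)}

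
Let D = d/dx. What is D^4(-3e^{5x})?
- 1875 e^{5 x}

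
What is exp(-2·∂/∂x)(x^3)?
x^{3} - 6 x^{2} + 12 x - 8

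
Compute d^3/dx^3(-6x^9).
- 3024 x^{6}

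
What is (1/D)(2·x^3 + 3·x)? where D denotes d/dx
\frac{x^{4}}{2} + \frac{3 x^{2}}{2}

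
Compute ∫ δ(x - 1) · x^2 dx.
1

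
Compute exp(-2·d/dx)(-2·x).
4 - 2 x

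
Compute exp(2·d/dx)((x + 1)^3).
x^{3} + 9 x^{2} + 27 x + 27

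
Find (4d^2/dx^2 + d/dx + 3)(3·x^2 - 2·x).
9 x^{2} + 22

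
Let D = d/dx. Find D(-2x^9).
- 18 x^{8}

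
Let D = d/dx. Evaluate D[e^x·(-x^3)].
x^{2} \left(- x - 3\right) e^{x}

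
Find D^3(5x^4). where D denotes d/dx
120 x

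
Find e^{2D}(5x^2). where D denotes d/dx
5 x^{2} + 20 x + 20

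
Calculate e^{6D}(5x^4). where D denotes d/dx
5 x^{4} + 120 x^{3} + 1080 x^{2} + 4320 x + 6480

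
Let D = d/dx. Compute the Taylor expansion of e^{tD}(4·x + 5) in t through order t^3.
4 t + 4 x + 5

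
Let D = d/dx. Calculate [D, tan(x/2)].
\frac{1}{\cos{\left(x \right)} + 1}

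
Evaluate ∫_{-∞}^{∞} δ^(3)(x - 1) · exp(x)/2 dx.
- \frac{e}{2}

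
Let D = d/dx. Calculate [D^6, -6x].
-36D^{5}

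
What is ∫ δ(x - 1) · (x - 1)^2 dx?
0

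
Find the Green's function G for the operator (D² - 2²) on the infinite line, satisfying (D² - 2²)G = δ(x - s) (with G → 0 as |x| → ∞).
-\frac{e^{-2|x-s|}}{4}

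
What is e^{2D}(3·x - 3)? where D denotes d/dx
3 x + 3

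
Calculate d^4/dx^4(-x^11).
- 7920 x^{7}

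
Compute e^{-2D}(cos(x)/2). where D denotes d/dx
\frac{\cos{\left(x - 2 \right)}}{2}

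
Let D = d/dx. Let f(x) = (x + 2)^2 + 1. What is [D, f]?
2 x + 4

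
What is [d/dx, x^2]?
2 x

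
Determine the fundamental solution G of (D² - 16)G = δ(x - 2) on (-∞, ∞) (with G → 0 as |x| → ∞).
-\frac{e^{-4|x - 2|}}{8}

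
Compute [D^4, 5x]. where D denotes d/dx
20D^{3}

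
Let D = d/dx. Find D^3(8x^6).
960 x^{3}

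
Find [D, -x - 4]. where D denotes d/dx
-1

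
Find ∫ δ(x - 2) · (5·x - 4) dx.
6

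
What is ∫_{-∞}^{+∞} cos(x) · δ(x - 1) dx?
\cos{\left(1 \right)}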